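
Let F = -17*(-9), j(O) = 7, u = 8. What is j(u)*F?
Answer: 1071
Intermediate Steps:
F = 153
j(u)*F = 7*153 = 1071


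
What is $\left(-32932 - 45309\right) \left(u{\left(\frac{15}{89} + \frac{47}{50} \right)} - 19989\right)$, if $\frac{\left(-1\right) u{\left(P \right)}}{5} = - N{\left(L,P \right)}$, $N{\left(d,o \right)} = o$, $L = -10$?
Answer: $\frac{1391537857757}{890} \approx 1.5635 \cdot 10^{9}$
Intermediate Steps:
$u{\left(P \right)} = 5 P$ ($u{\left(P \right)} = - 5 \left(- P\right) = 5 P$)
$\left(-32932 - 45309\right) \left(u{\left(\frac{15}{89} + \frac{47}{50} \right)} - 19989\right) = \left(-32932 - 45309\right) \left(5 \left(\frac{15}{89} + \frac{47}{50}\right) - 19989\right) = - 78241 \left(5 \left(15 \cdot \frac{1}{89} + 47 \cdot \frac{1}{50}\right) - 19989\right) = - 78241 \left(5 \left(\frac{15}{89} + \frac{47}{50}\right) - 19989\right) = - 78241 \left(5 \cdot \frac{4933}{4450} - 19989\right) = - 78241 \left(\frac{4933}{890} - 19989\right) = \left(-78241\right) \left(- \frac{17785277}{890}\right) = \frac{1391537857757}{890}$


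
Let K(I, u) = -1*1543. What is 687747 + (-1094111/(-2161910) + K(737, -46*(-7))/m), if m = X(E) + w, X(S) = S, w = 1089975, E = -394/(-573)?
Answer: 928620071876091441299/1350234011131790 ≈ 6.8775e+5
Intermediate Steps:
E = 394/573 (E = -394*(-1/573) = 394/573 ≈ 0.68761)
K(I, u) = -1543
m = 624556069/573 (m = 394/573 + 1089975 = 624556069/573 ≈ 1.0900e+6)
687747 + (-1094111/(-2161910) + K(737, -46*(-7))/m) = 687747 + (-1094111/(-2161910) - 1543/624556069/573) = 687747 + (-1094111*(-1/2161910) - 1543*573/624556069) = 687747 + (1094111/2161910 - 884139/624556069) = 687747 + 681422236264169/1350234011131790 = 928620071876091441299/1350234011131790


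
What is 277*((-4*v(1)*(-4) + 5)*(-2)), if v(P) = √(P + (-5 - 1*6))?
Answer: -2770 - 8864*I*√10 ≈ -2770.0 - 28030.0*I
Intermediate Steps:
v(P) = √(-11 + P) (v(P) = √(P + (-5 - 6)) = √(P - 11) = √(-11 + P))
277*((-4*v(1)*(-4) + 5)*(-2)) = 277*((-4*√(-11 + 1)*(-4) + 5)*(-2)) = 277*((-4*I*√10*(-4) + 5)*(-2)) = 277*((16*I*√10 + 5)*(-2)) = 277*((5 + 16*I*√10)*(-2)) = 277*(-10 - 32*I*√10) = -2770 - 8864*I*√10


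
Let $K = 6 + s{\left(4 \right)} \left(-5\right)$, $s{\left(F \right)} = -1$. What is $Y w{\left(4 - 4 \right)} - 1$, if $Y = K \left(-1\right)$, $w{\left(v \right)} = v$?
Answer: $-1$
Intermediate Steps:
$K = 11$ ($K = 6 - -5 = 6 + 5 = 11$)
$Y = -11$ ($Y = 11 \left(-1\right) = -11$)
$Y w{\left(4 - 4 \right)} - 1 = - 11 \left(4 - 4\right) - 1 = \left(-11\right) 0 - 1 = 0 - 1 = -1$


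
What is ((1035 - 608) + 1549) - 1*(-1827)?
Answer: 3803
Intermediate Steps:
((1035 - 608) + 1549) - 1*(-1827) = (427 + 1549) + 1827 = 1976 + 1827 = 3803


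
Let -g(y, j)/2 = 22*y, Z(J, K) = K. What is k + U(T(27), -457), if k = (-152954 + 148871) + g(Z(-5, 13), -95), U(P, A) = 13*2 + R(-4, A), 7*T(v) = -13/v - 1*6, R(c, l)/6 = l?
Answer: -7371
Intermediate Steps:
R(c, l) = 6*l
g(y, j) = -44*y
T(v) = -6/7 - 13/(7*v) (T(v) = (-13/v - 1*6)/7 = (-13/v - 6)/7 = (-6 - 13/v)/7 = -6/7 - 13/(7*v))
U(P, A) = 26 + 6*A (U(P, A) = 13*2 + 6*A = 26 + 6*A)
k = -4655 (k = (-152954 + 148871) - 44*13 = -4083 - 572 = -4655)
k + U(T(27), -457) = -4655 + (26 + 6*(-457)) = -4655 + (26 - 2742) = -4655 - 2716 = -7371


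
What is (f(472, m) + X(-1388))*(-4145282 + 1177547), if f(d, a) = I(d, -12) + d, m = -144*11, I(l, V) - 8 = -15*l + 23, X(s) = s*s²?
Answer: 7935870735075015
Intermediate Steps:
X(s) = s³
I(l, V) = 31 - 15*l (I(l, V) = 8 + (-15*l + 23) = 8 + (23 - 15*l) = 31 - 15*l)
m = -1584
f(d, a) = 31 - 14*d (f(d, a) = (31 - 15*d) + d = 31 - 14*d)
(f(472, m) + X(-1388))*(-4145282 + 1177547) = ((31 - 14*472) + (-1388)³)*(-4145282 + 1177547) = ((31 - 6608) - 2674043072)*(-2967735) = (-6577 - 2674043072)*(-2967735) = -2674049649*(-2967735) = 7935870735075015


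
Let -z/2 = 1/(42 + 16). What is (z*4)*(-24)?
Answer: 96/29 ≈ 3.3103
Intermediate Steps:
z = -1/29 (z = -2/(42 + 16) = -2/58 = -2*1/58 = -1/29 ≈ -0.034483)
(z*4)*(-24) = -1/29*4*(-24) = -4/29*(-24) = 96/29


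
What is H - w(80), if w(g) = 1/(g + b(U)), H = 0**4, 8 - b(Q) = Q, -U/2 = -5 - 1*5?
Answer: -1/68 ≈ -0.014706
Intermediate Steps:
U = 20 (U = -2*(-5 - 1*5) = -2*(-5 - 5) = -2*(-10) = 20)
b(Q) = 8 - Q
H = 0
w(g) = 1/(-12 + g) (w(g) = 1/(g + (8 - 1*20)) = 1/(g + (8 - 20)) = 1/(g - 12) = 1/(-12 + g))
H - w(80) = 0 - 1/(-12 + 80) = 0 - 1/68 = -1/68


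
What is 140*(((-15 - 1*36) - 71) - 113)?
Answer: -32900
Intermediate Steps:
140*(((-15 - 1*36) - 71) - 113) = 140*(((-15 - 36) - 71) - 113) = 140*((-51 - 71) - 113) = 140*(-122 - 113) = 140*(-235) = -32900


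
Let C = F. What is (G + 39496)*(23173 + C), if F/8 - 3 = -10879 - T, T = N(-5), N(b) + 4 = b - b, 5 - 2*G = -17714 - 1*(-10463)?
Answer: -2751440572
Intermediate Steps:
G = 3628 (G = 5/2 - (-17714 - 1*(-10463))/2 = 5/2 - (-17714 + 10463)/2 = 5/2 - ½*(-7251) = 5/2 + 7251/2 = 3628)
N(b) = -4 (N(b) = -4 + (b - b) = -4 + 0 = -4)
T = -4
F = -86976 (F = 24 + 8*(-10879 - 1*(-4)) = 24 + 8*(-10879 + 4) = 24 + 8*(-10875) = 24 - 87000 = -86976)
C = -86976
(G + 39496)*(23173 + C) = (3628 + 39496)*(23173 - 86976) = 43124*(-63803) = -2751440572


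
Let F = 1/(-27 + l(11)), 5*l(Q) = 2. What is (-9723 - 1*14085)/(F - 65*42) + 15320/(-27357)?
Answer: 81062340248/9933189915 ≈ 8.1608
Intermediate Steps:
l(Q) = ⅖ (l(Q) = (⅕)*2 = ⅖)
F = -5/133 (F = 1/(-27 + ⅖) = 1/(-133/5) = -5/133 ≈ -0.037594)
(-9723 - 1*14085)/(F - 65*42) + 15320/(-27357) = (-9723 - 1*14085)/(-5/133 - 65*42) + 15320/(-27357) = (-9723 - 14085)/(-5/133 - 2730) + 15320*(-1/27357) = -23808/(-363095/133) - 15320/27357 = -23808*(-133/363095) - 15320/27357 = 3166464/363095 - 15320/27357 = 81062340248/9933189915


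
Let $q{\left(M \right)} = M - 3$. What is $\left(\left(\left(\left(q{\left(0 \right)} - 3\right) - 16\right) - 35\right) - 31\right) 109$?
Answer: $-9592$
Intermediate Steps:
$q{\left(M \right)} = -3 + M$
$\left(\left(\left(\left(q{\left(0 \right)} - 3\right) - 16\right) - 35\right) - 31\right) 109 = \left(\left(\left(\left(\left(-3 + 0\right) - 3\right) - 16\right) - 35\right) - 31\right) 109 = \left(\left(\left(\left(-3 - 3\right) - 16\right) - 35\right) - 31\right) 109 = \left(\left(\left(-6 - 16\right) - 35\right) - 31\right) 109 = \left(\left(-22 - 35\right) - 31\right) 109 = \left(-57 - 31\right) 109 = \left(-88\right) 109 = -9592$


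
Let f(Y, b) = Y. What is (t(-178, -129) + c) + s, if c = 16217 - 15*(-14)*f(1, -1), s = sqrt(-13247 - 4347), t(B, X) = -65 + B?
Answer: 16184 + I*sqrt(17594) ≈ 16184.0 + 132.64*I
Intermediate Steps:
s = I*sqrt(17594) (s = sqrt(-17594) = I*sqrt(17594) ≈ 132.64*I)
c = 16427 (c = 16217 - 15*(-14) = 16217 - (-210) = 16217 - 1*(-210) = 16217 + 210 = 16427)
(t(-178, -129) + c) + s = ((-65 - 178) + 16427) + I*sqrt(17594) = (-243 + 16427) + I*sqrt(17594) = 16184 + I*sqrt(17594)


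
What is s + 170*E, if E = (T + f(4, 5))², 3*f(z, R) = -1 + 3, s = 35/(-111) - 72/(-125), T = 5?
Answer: 227237101/41625 ≈ 5459.1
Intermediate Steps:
s = 3617/13875 (s = 35*(-1/111) - 72*(-1/125) = -35/111 + 72/125 = 3617/13875 ≈ 0.26068)
f(z, R) = ⅔ (f(z, R) = (-1 + 3)/3 = (⅓)*2 = ⅔)
E = 289/9 (E = (5 + ⅔)² = (17/3)² = 289/9 ≈ 32.111)
s + 170*E = 3617/13875 + 170*(289/9) = 3617/13875 + 49130/9 = 227237101/41625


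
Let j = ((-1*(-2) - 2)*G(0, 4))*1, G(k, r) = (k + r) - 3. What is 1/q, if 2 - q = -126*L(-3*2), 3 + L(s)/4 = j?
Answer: -1/1510 ≈ -0.00066225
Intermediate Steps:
G(k, r) = -3 + k + r
j = 0 (j = ((-1*(-2) - 2)*(-3 + 0 + 4))*1 = ((2 - 2)*1)*1 = (0*1)*1 = 0*1 = 0)
L(s) = -12 (L(s) = -12 + 4*0 = -12 + 0 = -12)
q = -1510 (q = 2 - (-126)*(-12) = 2 - 1*1512 = 2 - 1512 = -1510)
1/q = 1/(-1510) = -1/1510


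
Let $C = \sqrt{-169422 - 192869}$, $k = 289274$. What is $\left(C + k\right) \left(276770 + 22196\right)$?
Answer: $86483090684 + 298966 i \sqrt{362291} \approx 8.6483 \cdot 10^{10} + 1.7995 \cdot 10^{8} i$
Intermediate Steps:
$C = i \sqrt{362291}$ ($C = \sqrt{-362291} = i \sqrt{362291} \approx 601.91 i$)
$\left(C + k\right) \left(276770 + 22196\right) = \left(i \sqrt{362291} + 289274\right) \left(276770 + 22196\right) = \left(289274 + i \sqrt{362291}\right) 298966 = 86483090684 + 298966 i \sqrt{362291}$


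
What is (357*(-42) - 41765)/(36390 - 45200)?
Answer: 56759/8810 ≈ 6.4426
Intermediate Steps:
(357*(-42) - 41765)/(36390 - 45200) = (-14994 - 41765)/(-8810) = -56759*(-1/8810) = 56759/8810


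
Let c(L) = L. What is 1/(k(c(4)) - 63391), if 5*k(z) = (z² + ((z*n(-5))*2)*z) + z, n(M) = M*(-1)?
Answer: -1/63355 ≈ -1.5784e-5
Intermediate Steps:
n(M) = -M
k(z) = z/5 + 11*z²/5 (k(z) = ((z² + ((z*(-1*(-5)))*2)*z) + z)/5 = ((z² + ((z*5)*2)*z) + z)/5 = ((z² + ((5*z)*2)*z) + z)/5 = ((z² + (10*z)*z) + z)/5 = ((z² + 10*z²) + z)/5 = (11*z² + z)/5 = (z + 11*z²)/5 = z/5 + 11*z²/5)
1/(k(c(4)) - 63391) = 1/((⅕)*4*(1 + 11*4) - 63391) = 1/((⅕)*4*(1 + 44) - 63391) = 1/((⅕)*4*45 - 63391) = 1/(36 - 63391) = 1/(-63355) = -1/63355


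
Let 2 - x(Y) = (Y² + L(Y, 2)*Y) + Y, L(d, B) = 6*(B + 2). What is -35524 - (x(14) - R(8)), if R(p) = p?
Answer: -34972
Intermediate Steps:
L(d, B) = 12 + 6*B (L(d, B) = 6*(2 + B) = 12 + 6*B)
x(Y) = 2 - Y² - 25*Y (x(Y) = 2 - ((Y² + (12 + 6*2)*Y) + Y) = 2 - ((Y² + (12 + 12)*Y) + Y) = 2 - ((Y² + 24*Y) + Y) = 2 - (Y² + 25*Y) = 2 + (-Y² - 25*Y) = 2 - Y² - 25*Y)
-35524 - (x(14) - R(8)) = -35524 - ((2 - 1*14² - 25*14) - 1*8) = -35524 - ((2 - 1*196 - 350) - 8) = -35524 - ((2 - 196 - 350) - 8) = -35524 - (-544 - 8) = -35524 - 1*(-552) = -35524 + 552 = -34972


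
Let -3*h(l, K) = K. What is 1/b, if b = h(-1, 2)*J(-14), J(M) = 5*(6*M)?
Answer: 1/280 ≈ 0.0035714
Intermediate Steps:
h(l, K) = -K/3
J(M) = 30*M
b = 280 (b = (-⅓*2)*(30*(-14)) = -⅔*(-420) = 280)
1/b = 1/280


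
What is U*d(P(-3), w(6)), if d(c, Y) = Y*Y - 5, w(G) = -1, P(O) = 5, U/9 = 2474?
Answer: -89064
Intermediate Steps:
U = 22266 (U = 9*2474 = 22266)
d(c, Y) = -5 + Y² (d(c, Y) = Y² - 5 = -5 + Y²)
U*d(P(-3), w(6)) = 22266*(-5 + (-1)²) = 22266*(-5 + 1) = 22266*(-4) = -89064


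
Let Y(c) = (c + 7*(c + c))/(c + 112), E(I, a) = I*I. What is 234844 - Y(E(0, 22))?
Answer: 234844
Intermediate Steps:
E(I, a) = I²
Y(c) = 15*c/(112 + c) (Y(c) = (c + 7*(2*c))/(112 + c) = (c + 14*c)/(112 + c) = (15*c)/(112 + c) = 15*c/(112 + c))
234844 - Y(E(0, 22)) = 234844 - 15*0²/(112 + 0²) = 234844 - 15*0/(112 + 0) = 234844 - 15*0/112 = 234844 - 1*0 = 234844 + 0 = 234844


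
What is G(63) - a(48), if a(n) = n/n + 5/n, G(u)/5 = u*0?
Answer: -53/48 ≈ -1.1042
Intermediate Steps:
G(u) = 0 (G(u) = 5*(u*0) = 5*0 = 0)
a(n) = 1 + 5/n
G(63) - a(48) = 0 - (5 + 48)/48 = 0 - 53/48 = -53/48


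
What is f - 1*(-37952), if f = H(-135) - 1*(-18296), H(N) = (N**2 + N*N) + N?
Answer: 92563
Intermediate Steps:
H(N) = N + 2*N**2 (H(N) = (N**2 + N**2) + N = 2*N**2 + N = N + 2*N**2)
f = 54611 (f = -135*(1 + 2*(-135)) - 1*(-18296) = -135*(1 - 270) + 18296 = -135*(-269) + 18296 = 36315 + 18296 = 54611)
f - 1*(-37952) = 54611 - 1*(-37952) = 54611 + 37952 = 92563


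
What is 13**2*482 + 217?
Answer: 81675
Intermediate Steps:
13**2*482 + 217 = 169*482 + 217 = 81458 + 217 = 81675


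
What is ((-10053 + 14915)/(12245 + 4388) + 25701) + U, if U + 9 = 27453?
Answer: 883965647/16633 ≈ 53145.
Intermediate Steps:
U = 27444 (U = -9 + 27453 = 27444)
((-10053 + 14915)/(12245 + 4388) + 25701) + U = ((-10053 + 14915)/(12245 + 4388) + 25701) + 27444 = (4862/16633 + 25701) + 27444 = 427489595/16633 + 27444 = 883965647/16633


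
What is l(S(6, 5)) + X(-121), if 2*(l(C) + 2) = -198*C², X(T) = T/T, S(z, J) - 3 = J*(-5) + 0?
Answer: -47917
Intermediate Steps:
S(z, J) = 3 - 5*J (S(z, J) = 3 + (J*(-5) + 0) = 3 + (-5*J + 0) = 3 - 5*J)
X(T) = 1
l(C) = -2 - 99*C² (l(C) = -2 + (-198*C²)/2 = -2 - 99*C²)
l(S(6, 5)) + X(-121) = (-2 - 99*(3 - 5*5)²) + 1 = (-2 - 99*(3 - 25)²) + 1 = (-2 - 99*(-22)²) + 1 = (-2 - 99*484) + 1 = (-2 - 47916) + 1 = -47918 + 1 = -47917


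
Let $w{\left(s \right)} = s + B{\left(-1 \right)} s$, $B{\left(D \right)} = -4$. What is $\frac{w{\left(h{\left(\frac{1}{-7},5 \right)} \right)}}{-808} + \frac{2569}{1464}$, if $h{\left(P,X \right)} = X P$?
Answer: $\frac{906769}{517524} \approx 1.7521$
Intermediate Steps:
$h{\left(P,X \right)} = P X$
$w{\left(s \right)} = - 3 s$ ($w{\left(s \right)} = s - 4 s = - 3 s$)
$\frac{w{\left(h{\left(\frac{1}{-7},5 \right)} \right)}}{-808} + \frac{2569}{1464} = \frac{\left(-3\right) \frac{1}{-7} \cdot 5}{-808} + \frac{2569}{1464} = - 3 \left(\left(- \frac{1}{7}\right) 5\right) \left(- \frac{1}{808}\right) + 2569 \cdot \frac{1}{1464} = \left(-3\right) \left(- \frac{5}{7}\right) \left(- \frac{1}{808}\right) + \frac{2569}{1464} = \frac{15}{7} \left(- \frac{1}{808}\right) + \frac{2569}{1464} = - \frac{15}{5656} + \frac{2569}{1464} = \frac{906769}{517524}$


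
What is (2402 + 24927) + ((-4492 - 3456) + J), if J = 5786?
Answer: 25167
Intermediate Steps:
(2402 + 24927) + ((-4492 - 3456) + J) = (2402 + 24927) + ((-4492 - 3456) + 5786) = 27329 + (-7948 + 5786) = 27329 - 2162 = 25167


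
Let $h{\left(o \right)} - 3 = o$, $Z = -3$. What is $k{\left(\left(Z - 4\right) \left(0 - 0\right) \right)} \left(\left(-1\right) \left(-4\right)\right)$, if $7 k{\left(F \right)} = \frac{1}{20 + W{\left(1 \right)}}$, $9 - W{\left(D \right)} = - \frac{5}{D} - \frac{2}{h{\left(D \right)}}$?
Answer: $\frac{8}{483} \approx 0.016563$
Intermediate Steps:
$h{\left(o \right)} = 3 + o$
$W{\left(D \right)} = 9 + \frac{2}{3 + D} + \frac{5}{D}$ ($W{\left(D \right)} = 9 - \left(- \frac{5}{D} - \frac{2}{3 + D}\right) = 9 + \left(\frac{2}{3 + D} + \frac{5}{D}\right) = 9 + \frac{2}{3 + D} + \frac{5}{D}$)
$k{\left(F \right)} = \frac{2}{483}$ ($k{\left(F \right)} = \frac{1}{7 \left(20 + \frac{15 + 9 \cdot 1^{2} + 34 \cdot 1}{1 \left(3 + 1\right)}\right)} = \frac{1}{7 \left(20 + 1 \cdot \frac{1}{4} \left(15 + 9 \cdot 1 + 34\right)\right)} = \frac{1}{7 \left(20 + 1 \cdot \frac{1}{4} \left(15 + 9 + 34\right)\right)} = \frac{1}{7 \left(20 + 1 \cdot \frac{1}{4} \cdot 58\right)} = \frac{1}{7 \left(20 + \frac{29}{2}\right)} = \frac{1}{7 \cdot \frac{69}{2}} = \frac{1}{7} \cdot \frac{2}{69} = \frac{2}{483}$)
$k{\left(\left(Z - 4\right) \left(0 - 0\right) \right)} \left(\left(-1\right) \left(-4\right)\right) = \frac{2 \left(\left(-1\right) \left(-4\right)\right)}{483} = \frac{2}{483} \cdot 4 = \frac{8}{483}$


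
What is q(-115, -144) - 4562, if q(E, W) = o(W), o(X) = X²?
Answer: 16174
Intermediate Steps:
q(E, W) = W²
q(-115, -144) - 4562 = (-144)² - 4562 = 20736 - 4562 = 16174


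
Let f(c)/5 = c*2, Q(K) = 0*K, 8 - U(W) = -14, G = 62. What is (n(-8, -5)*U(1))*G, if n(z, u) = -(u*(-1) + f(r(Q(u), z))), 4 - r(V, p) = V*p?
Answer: -61380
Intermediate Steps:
U(W) = 22 (U(W) = 8 - 1*(-14) = 8 + 14 = 22)
Q(K) = 0
r(V, p) = 4 - V*p
f(c) = 10*c (f(c) = 5*(c*2) = 5*(2*c) = 10*c)
n(z, u) = -40 + u (n(z, u) = -(u*(-1) + 10*(4 - 1*0*z)) = -(-u + 10*(4 + 0)) = -(-u + 10*4) = -(-u + 40) = -(40 - u) = -40 + u)
(n(-8, -5)*U(1))*G = ((-40 - 5)*22)*62 = -45*22*62 = -990*62 = -61380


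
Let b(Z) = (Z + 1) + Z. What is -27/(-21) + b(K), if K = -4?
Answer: -40/7 ≈ -5.7143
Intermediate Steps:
b(Z) = 1 + 2*Z (b(Z) = (1 + Z) + Z = 1 + 2*Z)
-27/(-21) + b(K) = -27/(-21) + (1 + 2*(-4)) = -27*(-1/21) + (1 - 8) = 9/7 - 7 = -40/7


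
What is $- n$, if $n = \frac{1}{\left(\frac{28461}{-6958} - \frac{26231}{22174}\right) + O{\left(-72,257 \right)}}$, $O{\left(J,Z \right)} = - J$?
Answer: $- \frac{38571673}{2573758078} \approx -0.014987$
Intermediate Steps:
$n = \frac{38571673}{2573758078}$ ($n = \frac{1}{\left(\frac{28461}{-6958} - \frac{26231}{22174}\right) - -72} = \frac{1}{\left(28461 \left(- \frac{1}{6958}\right) - \frac{26231}{22174}\right) + 72} = \frac{1}{\left(- \frac{28461}{6958} - \frac{26231}{22174}\right) + 72} = \frac{1}{- \frac{203402378}{38571673} + 72} = \frac{1}{\frac{2573758078}{38571673}} = \frac{38571673}{2573758078} \approx 0.014987$)
$- n = \left(-1\right) \frac{38571673}{2573758078} = - \frac{38571673}{2573758078}$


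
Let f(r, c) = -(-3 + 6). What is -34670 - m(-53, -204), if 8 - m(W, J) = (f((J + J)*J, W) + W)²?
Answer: -31542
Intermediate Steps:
f(r, c) = -3 (f(r, c) = -1*3 = -3)
m(W, J) = 8 - (-3 + W)²
-34670 - m(-53, -204) = -34670 - (8 - (-3 - 53)²) = -34670 - (8 - 1*(-56)²) = -34670 - (8 - 1*3136) = -34670 - (8 - 3136) = -34670 - 1*(-3128) = -34670 + 3128 = -31542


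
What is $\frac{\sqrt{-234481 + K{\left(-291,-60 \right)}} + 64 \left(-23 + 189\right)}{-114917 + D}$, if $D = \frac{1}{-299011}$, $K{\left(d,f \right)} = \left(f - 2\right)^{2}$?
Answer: $- \frac{198543304}{2147590443} - \frac{299011 i \sqrt{230637}}{34361447088} \approx -0.092449 - 0.0041791 i$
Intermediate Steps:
$K{\left(d,f \right)} = \left(-2 + f\right)^{2}$
$D = - \frac{1}{299011} \approx -3.3444 \cdot 10^{-6}$
$\frac{\sqrt{-234481 + K{\left(-291,-60 \right)}} + 64 \left(-23 + 189\right)}{-114917 + D} = \frac{\sqrt{-234481 + \left(-2 - 60\right)^{2}} + 64 \left(-23 + 189\right)}{-114917 - \frac{1}{299011}} = \frac{\sqrt{-234481 + \left(-62\right)^{2}} + 64 \cdot 166}{- \frac{34361447088}{299011}} = \left(\sqrt{-234481 + 3844} + 10624\right) \left(- \frac{299011}{34361447088}\right) = \left(\sqrt{-230637} + 10624\right) \left(- \frac{299011}{34361447088}\right) = \left(i \sqrt{230637} + 10624\right) \left(- \frac{299011}{34361447088}\right) = \left(10624 + i \sqrt{230637}\right) \left(- \frac{299011}{34361447088}\right) = - \frac{198543304}{2147590443} - \frac{299011 i \sqrt{230637}}{34361447088}$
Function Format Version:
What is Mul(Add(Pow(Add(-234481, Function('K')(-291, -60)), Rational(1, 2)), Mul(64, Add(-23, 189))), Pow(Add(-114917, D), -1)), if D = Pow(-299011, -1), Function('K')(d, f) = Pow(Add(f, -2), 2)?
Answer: Add(Rational(-198543304, 2147590443), Mul(Rational(-299011, 34361447088), I, Pow(230637, Rational(1, 2)))) ≈ Add(-0.092449, Mul(-0.0041791, I))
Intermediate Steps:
Function('K')(d, f) = Pow(Add(-2, f), 2)
D = Rational(-1, 299011) ≈ -3.3444e-6
Mul(Add(Pow(Add(-234481, Function('K')(-291, -60)), Rational(1, 2)), Mul(64, Add(-23, 189))), Pow(Add(-114917, D), -1)) = Mul(Add(Pow(Add(-234481, Pow(Add(-2, -60), 2)), Rational(1, 2)), Mul(64, Add(-23, 189))), Pow(Add(-114917, Rational(-1, 299011)), -1)) = Mul(Add(Pow(Add(-234481, Pow(-62, 2)), Rational(1, 2)), Mul(64, 166)), Pow(Rational(-34361447088, 299011), -1)) = Mul(Add(Pow(Add(-234481, 3844), Rational(1, 2)), 10624), Rational(-299011, 34361447088)) = Mul(Add(Pow(-230637, Rational(1, 2)), 10624), Rational(-299011, 34361447088)) = Mul(Add(Mul(I, Pow(230637, Rational(1, 2))), 10624), Rational(-299011, 34361447088)) = Mul(Add(10624, Mul(I, Pow(230637, Rational(1, 2)))), Rational(-299011, 34361447088)) = Add(Rational(-198543304, 2147590443), Mul(Rational(-299011, 34361447088), I, Pow(230637, Rational(1, 2))))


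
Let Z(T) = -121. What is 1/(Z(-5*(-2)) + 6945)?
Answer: 1/6824 ≈ 0.00014654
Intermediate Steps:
1/(Z(-5*(-2)) + 6945) = 1/(-121 + 6945) = 1/6824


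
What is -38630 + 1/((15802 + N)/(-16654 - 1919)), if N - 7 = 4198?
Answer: -257629661/6669 ≈ -38631.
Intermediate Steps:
N = 4205 (N = 7 + 4198 = 4205)
-38630 + 1/((15802 + N)/(-16654 - 1919)) = -38630 + 1/((15802 + 4205)/(-16654 - 1919)) = -38630 + 1/(20007/(-18573)) = -38630 + 1/(20007*(-1/18573)) = -38630 + 1/(-6669/6191) = -38630 - 6191/6669 = -257629661/6669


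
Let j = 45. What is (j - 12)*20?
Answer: 660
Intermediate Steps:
(j - 12)*20 = (45 - 12)*20 = 33*20 = 660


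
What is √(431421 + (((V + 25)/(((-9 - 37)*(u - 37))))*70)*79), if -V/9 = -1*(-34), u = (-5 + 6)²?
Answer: √8198111329/138 ≈ 656.11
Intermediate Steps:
u = 1 (u = 1² = 1)
V = -306 (V = -(-9)*(-34) = -9*34 = -306)
√(431421 + (((V + 25)/(((-9 - 37)*(u - 37))))*70)*79) = √(431421 + (((-306 + 25)/(((-9 - 37)*(1 - 37))))*70)*79) = √(431421 + (-281/((-46*(-36)))*70)*79) = √(431421 + (-281/1656*70)*79) = √(431421 + (-281*1/1656*70)*79) = √(431421 - 281/1656*70*79) = √(431421 - 9835/828*79) = √(431421 - 776965/828) = √(356439623/828) = √8198111329/138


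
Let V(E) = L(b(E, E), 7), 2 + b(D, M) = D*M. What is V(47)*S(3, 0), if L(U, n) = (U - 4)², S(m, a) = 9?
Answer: 43678881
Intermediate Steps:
b(D, M) = -2 + D*M
L(U, n) = (-4 + U)²
V(E) = (-6 + E²)² (V(E) = (-4 + (-2 + E*E))² = (-4 + (-2 + E²))² = (-6 + E²)²)
V(47)*S(3, 0) = (-6 + 47²)²*9 = (-6 + 2209)²*9 = 2203²*9 = 4853209*9 = 43678881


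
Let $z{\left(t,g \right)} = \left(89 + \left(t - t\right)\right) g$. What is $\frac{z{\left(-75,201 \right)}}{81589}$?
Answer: $\frac{17889}{81589} \approx 0.21926$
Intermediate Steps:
$z{\left(t,g \right)} = 89 g$ ($z{\left(t,g \right)} = \left(89 + 0\right) g = 89 g$)
$\frac{z{\left(-75,201 \right)}}{81589} = \frac{89 \cdot 201}{81589} = 17889 \cdot \frac{1}{81589} = \frac{17889}{81589}$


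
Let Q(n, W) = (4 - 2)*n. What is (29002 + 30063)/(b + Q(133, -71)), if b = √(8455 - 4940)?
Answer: 826910/3539 - 59065*√3515/67241 ≈ 181.58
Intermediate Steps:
Q(n, W) = 2*n
b = √3515 ≈ 59.287
(29002 + 30063)/(b + Q(133, -71)) = (29002 + 30063)/(√3515 + 2*133) = 59065/(√3515 + 266) = 59065/(266 + √3515)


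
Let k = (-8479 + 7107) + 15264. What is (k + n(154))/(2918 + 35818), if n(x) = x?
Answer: 2341/6456 ≈ 0.36261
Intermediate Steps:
k = 13892 (k = -1372 + 15264 = 13892)
(k + n(154))/(2918 + 35818) = (13892 + 154)/(2918 + 35818) = 14046/38736 = 14046*(1/38736) = 2341/6456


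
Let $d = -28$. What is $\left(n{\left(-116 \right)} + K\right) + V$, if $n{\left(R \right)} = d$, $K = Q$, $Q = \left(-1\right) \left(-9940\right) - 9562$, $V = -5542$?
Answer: $-5192$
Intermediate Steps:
$Q = 378$ ($Q = 9940 - 9562 = 378$)
$K = 378$
$n{\left(R \right)} = -28$
$\left(n{\left(-116 \right)} + K\right) + V = \left(-28 + 378\right) - 5542 = 350 - 5542 = -5192$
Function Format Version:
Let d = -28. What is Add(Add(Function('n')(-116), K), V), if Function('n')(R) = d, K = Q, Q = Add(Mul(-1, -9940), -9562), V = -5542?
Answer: -5192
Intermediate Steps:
Q = 378 (Q = Add(9940, -9562) = 378)
K = 378
Function('n')(R) = -28
Add(Add(Function('n')(-116), K), V) = Add(Add(-28, 378), -5542) = Add(350, -5542) = -5192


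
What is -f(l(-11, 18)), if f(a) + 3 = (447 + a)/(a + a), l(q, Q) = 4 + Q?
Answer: -337/44 ≈ -7.6591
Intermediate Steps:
f(a) = -3 + (447 + a)/(2*a) (f(a) = -3 + (447 + a)/(a + a) = -3 + (447 + a)/((2*a)) = -3 + (447 + a)*(1/(2*a)) = -3 + (447 + a)/(2*a))
-f(l(-11, 18)) = -(447 - 5*(4 + 18))/(2*(4 + 18)) = -(447 - 5*22)/(2*22) = -(447 - 110)/(2*22) = -337/(2*22) = -1*337/44 = -337/44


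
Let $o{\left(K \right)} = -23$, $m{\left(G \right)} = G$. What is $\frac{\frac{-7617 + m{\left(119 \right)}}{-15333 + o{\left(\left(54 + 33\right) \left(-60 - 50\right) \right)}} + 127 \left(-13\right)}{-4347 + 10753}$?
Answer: $- \frac{12672629}{49185268} \approx -0.25765$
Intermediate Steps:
$\frac{\frac{-7617 + m{\left(119 \right)}}{-15333 + o{\left(\left(54 + 33\right) \left(-60 - 50\right) \right)}} + 127 \left(-13\right)}{-4347 + 10753} = \frac{\frac{-7617 + 119}{-15333 - 23} + 127 \left(-13\right)}{-4347 + 10753} = \frac{- \frac{7498}{-15356} - 1651}{6406} = \left(\left(-7498\right) \left(- \frac{1}{15356}\right) - 1651\right) \frac{1}{6406} = \left(\frac{3749}{7678} - 1651\right) \frac{1}{6406} = \left(- \frac{12672629}{7678}\right) \frac{1}{6406} = - \frac{12672629}{49185268}$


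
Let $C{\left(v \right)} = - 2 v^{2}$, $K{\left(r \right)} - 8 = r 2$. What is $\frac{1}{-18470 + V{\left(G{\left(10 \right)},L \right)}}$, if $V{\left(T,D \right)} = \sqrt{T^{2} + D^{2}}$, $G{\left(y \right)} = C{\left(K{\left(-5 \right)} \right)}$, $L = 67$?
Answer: $- \frac{18470}{341136347} - \frac{\sqrt{4553}}{341136347} \approx -5.434 \cdot 10^{-5}$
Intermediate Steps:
$K{\left(r \right)} = 8 + 2 r$ ($K{\left(r \right)} = 8 + r 2 = 8 + 2 r$)
$G{\left(y \right)} = -8$ ($G{\left(y \right)} = - 2 \left(8 + 2 \left(-5\right)\right)^{2} = - 2 \left(8 - 10\right)^{2} = - 2 \left(-2\right)^{2} = \left(-2\right) 4 = -8$)
$V{\left(T,D \right)} = \sqrt{D^{2} + T^{2}}$
$\frac{1}{-18470 + V{\left(G{\left(10 \right)},L \right)}} = \frac{1}{-18470 + \sqrt{67^{2} + \left(-8\right)^{2}}} = \frac{1}{-18470 + \sqrt{4489 + 64}} = \frac{1}{-18470 + \sqrt{4553}}$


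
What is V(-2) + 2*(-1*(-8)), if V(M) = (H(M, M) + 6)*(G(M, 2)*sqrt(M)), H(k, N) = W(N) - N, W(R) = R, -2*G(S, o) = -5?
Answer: 16 + 15*I*sqrt(2) ≈ 16.0 + 21.213*I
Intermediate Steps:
G(S, o) = 5/2 (G(S, o) = -1/2*(-5) = 5/2)
H(k, N) = 0 (H(k, N) = N - N = 0)
V(M) = 15*sqrt(M) (V(M) = (0 + 6)*(5*sqrt(M)/2) = 6*(5*sqrt(M)/2) = 15*sqrt(M))
V(-2) + 2*(-1*(-8)) = 15*sqrt(-2) + 2*(-1*(-8)) = 15*(I*sqrt(2)) + 2*8 = 15*I*sqrt(2) + 16 = 16 + 15*I*sqrt(2)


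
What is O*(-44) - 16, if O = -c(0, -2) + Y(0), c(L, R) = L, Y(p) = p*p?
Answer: -16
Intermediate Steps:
Y(p) = p²
O = 0 (O = -1*0 + 0² = 0 + 0 = 0)
O*(-44) - 16 = 0*(-44) - 16 = 0 - 16 = -16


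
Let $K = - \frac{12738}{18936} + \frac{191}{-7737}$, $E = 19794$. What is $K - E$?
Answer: $- \frac{161115455405}{8139324} \approx -19795.0$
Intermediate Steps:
$K = - \frac{5676149}{8139324}$ ($K = \left(-12738\right) \frac{1}{18936} + 191 \left(- \frac{1}{7737}\right) = - \frac{2123}{3156} - \frac{191}{7737} = - \frac{5676149}{8139324} \approx -0.69737$)
$K - E = - \frac{5676149}{8139324} - 19794 = - \frac{161115455405}{8139324}$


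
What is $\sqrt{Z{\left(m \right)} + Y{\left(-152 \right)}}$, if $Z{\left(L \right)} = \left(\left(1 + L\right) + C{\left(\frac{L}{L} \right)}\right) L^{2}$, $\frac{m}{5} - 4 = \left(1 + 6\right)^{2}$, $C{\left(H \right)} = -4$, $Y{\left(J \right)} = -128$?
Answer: $\sqrt{18398822} \approx 4289.4$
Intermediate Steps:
$m = 265$ ($m = 20 + 5 \left(1 + 6\right)^{2} = 20 + 5 \cdot 7^{2} = 20 + 5 \cdot 49 = 20 + 245 = 265$)
$Z{\left(L \right)} = L^{2} \left(-3 + L\right)$ ($Z{\left(L \right)} = \left(\left(1 + L\right) - 4\right) L^{2} = \left(-3 + L\right) L^{2} = L^{2} \left(-3 + L\right)$)
$\sqrt{Z{\left(m \right)} + Y{\left(-152 \right)}} = \sqrt{265^{2} \left(-3 + 265\right) - 128} = \sqrt{70225 \cdot 262 - 128} = \sqrt{18398950 - 128} = \sqrt{18398822}$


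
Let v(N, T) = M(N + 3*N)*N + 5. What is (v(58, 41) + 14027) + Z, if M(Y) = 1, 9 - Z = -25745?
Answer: 39844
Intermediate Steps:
Z = 25754 (Z = 9 - 1*(-25745) = 9 + 25745 = 25754)
v(N, T) = 5 + N (v(N, T) = 1*N + 5 = N + 5 = 5 + N)
(v(58, 41) + 14027) + Z = ((5 + 58) + 14027) + 25754 = (63 + 14027) + 25754 = 14090 + 25754 = 39844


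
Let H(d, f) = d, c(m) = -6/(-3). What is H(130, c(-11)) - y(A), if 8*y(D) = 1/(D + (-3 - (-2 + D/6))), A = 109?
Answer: 280277/2156 ≈ 130.00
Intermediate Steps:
c(m) = 2 (c(m) = -6*(-⅓) = 2)
y(D) = 1/(8*(-1 + 5*D/6)) (y(D) = 1/(8*(D + (-3 - (-2 + D/6)))) = 1/(8*(D + (-3 + (2 - D/6)))) = 1/(8*(D + (-1 - D/6))) = 1/(8*(-1 + 5*D/6)))
H(130, c(-11)) - y(A) = 130 - 3/(4*(-6 + 5*109)) = 130 - 3/(4*(-6 + 545)) = 130 - 3/(4*539) = 130 - 1*3/2156 = 130 - 3/2156 = 280277/2156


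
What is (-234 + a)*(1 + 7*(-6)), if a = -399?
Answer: 25953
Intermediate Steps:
(-234 + a)*(1 + 7*(-6)) = (-234 - 399)*(1 + 7*(-6)) = -633*(1 - 42) = -633*(-41) = 25953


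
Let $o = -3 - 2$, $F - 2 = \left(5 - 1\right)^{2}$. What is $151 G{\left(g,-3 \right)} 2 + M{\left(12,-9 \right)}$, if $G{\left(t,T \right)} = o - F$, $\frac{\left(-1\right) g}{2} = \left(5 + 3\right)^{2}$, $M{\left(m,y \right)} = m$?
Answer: $-6934$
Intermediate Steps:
$F = 18$ ($F = 2 + \left(5 - 1\right)^{2} = 2 + 4^{2} = 2 + 16 = 18$)
$o = -5$
$g = -128$ ($g = - 2 \left(5 + 3\right)^{2} = - 2 \cdot 8^{2} = \left(-2\right) 64 = -128$)
$G{\left(t,T \right)} = -23$ ($G{\left(t,T \right)} = -5 - 18 = -23$)
$151 G{\left(g,-3 \right)} 2 + M{\left(12,-9 \right)} = 151 \left(\left(-23\right) 2\right) + 12 = 151 \left(-46\right) + 12 = -6946 + 12 = -6934$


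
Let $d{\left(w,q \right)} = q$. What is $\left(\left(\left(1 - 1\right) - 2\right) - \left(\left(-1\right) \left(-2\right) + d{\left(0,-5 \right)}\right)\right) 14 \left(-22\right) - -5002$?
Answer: $4694$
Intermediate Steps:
$\left(\left(\left(1 - 1\right) - 2\right) - \left(\left(-1\right) \left(-2\right) + d{\left(0,-5 \right)}\right)\right) 14 \left(-22\right) - -5002 = \left(\left(\left(1 - 1\right) - 2\right) - \left(\left(-1\right) \left(-2\right) - 5\right)\right) 14 \left(-22\right) - -5002 = \left(\left(0 - 2\right) - \left(2 - 5\right)\right) 14 \left(-22\right) + 5002 = \left(-2 - -3\right) 14 \left(-22\right) + 5002 = \left(-2 + 3\right) 14 \left(-22\right) + 5002 = 1 \cdot 14 \left(-22\right) + 5002 = 14 \left(-22\right) + 5002 = -308 + 5002 = 4694$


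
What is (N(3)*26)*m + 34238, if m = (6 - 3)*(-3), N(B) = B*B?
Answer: 32132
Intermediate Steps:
N(B) = B²
m = -9 (m = 3*(-3) = -9)
(N(3)*26)*m + 34238 = (3²*26)*(-9) + 34238 = (9*26)*(-9) + 34238 = 234*(-9) + 34238 = -2106 + 34238 = 32132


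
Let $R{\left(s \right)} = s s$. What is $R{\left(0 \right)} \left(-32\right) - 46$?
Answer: $-46$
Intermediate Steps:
$R{\left(s \right)} = s^{2}$
$R{\left(0 \right)} \left(-32\right) - 46 = 0^{2} \left(-32\right) - 46 = 0 \left(-32\right) - 46 = 0 - 46 = -46$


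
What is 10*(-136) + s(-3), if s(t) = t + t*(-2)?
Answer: -1357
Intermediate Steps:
s(t) = -t (s(t) = t - 2*t = -t)
10*(-136) + s(-3) = 10*(-136) - 1*(-3) = -1360 + 3 = -1357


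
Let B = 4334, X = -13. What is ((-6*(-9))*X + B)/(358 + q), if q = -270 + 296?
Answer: 227/24 ≈ 9.4583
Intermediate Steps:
q = 26
((-6*(-9))*X + B)/(358 + q) = (-6*(-9)*(-13) + 4334)/(358 + 26) = (54*(-13) + 4334)/384 = (-702 + 4334)*(1/384) = 3632*(1/384) = 227/24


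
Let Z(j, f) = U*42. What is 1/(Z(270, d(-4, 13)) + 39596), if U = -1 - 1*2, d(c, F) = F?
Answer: 1/39470 ≈ 2.5336e-5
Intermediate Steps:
U = -3 (U = -1 - 2 = -3)
Z(j, f) = -126 (Z(j, f) = -3*42 = -126)
1/(Z(270, d(-4, 13)) + 39596) = 1/(-126 + 39596) = 1/39470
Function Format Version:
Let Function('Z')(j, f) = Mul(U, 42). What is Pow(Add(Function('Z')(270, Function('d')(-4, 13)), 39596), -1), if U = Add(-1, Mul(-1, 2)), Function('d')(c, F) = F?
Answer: Rational(1, 39470) ≈ 2.5336e-5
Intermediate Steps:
U = -3 (U = Add(-1, -2) = -3)
Function('Z')(j, f) = -126 (Function('Z')(j, f) = Mul(-3, 42) = -126)
Pow(Add(Function('Z')(270, Function('d')(-4, 13)), 39596), -1) = Pow(Add(-126, 39596), -1) = Pow(39470, -1) = Rational(1, 39470)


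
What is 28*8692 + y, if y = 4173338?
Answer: 4416714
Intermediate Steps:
28*8692 + y = 28*8692 + 4173338 = 243376 + 4173338 = 4416714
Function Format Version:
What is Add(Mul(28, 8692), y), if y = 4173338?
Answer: 4416714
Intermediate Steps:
Add(Mul(28, 8692), y) = Add(Mul(28, 8692), 4173338) = Add(243376, 4173338) = 4416714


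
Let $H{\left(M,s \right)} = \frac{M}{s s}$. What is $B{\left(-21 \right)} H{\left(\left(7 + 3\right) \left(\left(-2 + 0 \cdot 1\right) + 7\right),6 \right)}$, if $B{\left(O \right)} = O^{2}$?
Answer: $\frac{1225}{2} \approx 612.5$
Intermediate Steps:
$H{\left(M,s \right)} = \frac{M}{s^{2}}$
$B{\left(-21 \right)} H{\left(\left(7 + 3\right) \left(\left(-2 + 0 \cdot 1\right) + 7\right),6 \right)} = \left(-21\right)^{2} \frac{\left(7 + 3\right) \left(\left(-2 + 0 \cdot 1\right) + 7\right)}{36} = 441 \cdot 10 \left(\left(-2 + 0\right) + 7\right) \frac{1}{36} = 441 \cdot 10 \left(-2 + 7\right) \frac{1}{36} = 441 \cdot 10 \cdot 5 \cdot \frac{1}{36} = 441 \cdot 50 \cdot \frac{1}{36} = 441 \cdot \frac{25}{18} = \frac{1225}{2}$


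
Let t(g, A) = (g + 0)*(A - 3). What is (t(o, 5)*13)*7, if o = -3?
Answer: -546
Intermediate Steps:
t(g, A) = g*(-3 + A)
(t(o, 5)*13)*7 = (-3*(-3 + 5)*13)*7 = (-3*2*13)*7 = -6*13*7 = -78*7 = -546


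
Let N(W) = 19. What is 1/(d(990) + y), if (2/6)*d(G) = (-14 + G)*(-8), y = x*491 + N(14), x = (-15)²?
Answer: 1/87070 ≈ 1.1485e-5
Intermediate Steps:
x = 225
y = 110494 (y = 225*491 + 19 = 110475 + 19 = 110494)
d(G) = 336 - 24*G (d(G) = 3*((-14 + G)*(-8)) = 3*(112 - 8*G) = 336 - 24*G)
1/(d(990) + y) = 1/((336 - 24*990) + 110494) = 1/((336 - 23760) + 110494) = 1/(-23424 + 110494) = 1/87070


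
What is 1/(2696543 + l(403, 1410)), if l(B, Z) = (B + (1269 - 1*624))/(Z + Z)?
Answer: 705/1901063077 ≈ 3.7085e-7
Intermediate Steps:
l(B, Z) = (645 + B)/(2*Z) (l(B, Z) = (B + (1269 - 624))/((2*Z)) = (B + 645)*(1/(2*Z)) = (645 + B)*(1/(2*Z)) = (645 + B)/(2*Z))
1/(2696543 + l(403, 1410)) = 1/(2696543 + (1/2)*(645 + 403)/1410) = 1/(2696543 + (1/2)*(1/1410)*1048) = 1/(2696543 + 262/705) = 1/(1901063077/705) = 705/1901063077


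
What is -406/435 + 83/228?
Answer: -649/1140 ≈ -0.56930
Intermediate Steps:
-406/435 + 83/228 = -406*1/435 + 83*(1/228) = -14/15 + 83/228 = -649/1140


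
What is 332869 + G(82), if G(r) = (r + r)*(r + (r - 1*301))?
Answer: 310401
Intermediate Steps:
G(r) = 2*r*(-301 + 2*r) (G(r) = (2*r)*(r + (r - 301)) = (2*r)*(r + (-301 + r)) = (2*r)*(-301 + 2*r) = 2*r*(-301 + 2*r))
332869 + G(82) = 332869 + 2*82*(-301 + 2*82) = 332869 + 2*82*(-301 + 164) = 332869 + 2*82*(-137) = 332869 - 22468 = 310401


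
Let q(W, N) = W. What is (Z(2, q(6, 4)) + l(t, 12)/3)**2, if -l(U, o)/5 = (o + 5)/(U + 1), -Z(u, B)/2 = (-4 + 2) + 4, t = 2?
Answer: 14641/81 ≈ 180.75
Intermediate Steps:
Z(u, B) = -4 (Z(u, B) = -2*((-4 + 2) + 4) = -2*(-2 + 4) = -2*2 = -4)
l(U, o) = -5*(5 + o)/(1 + U) (l(U, o) = -5*(o + 5)/(U + 1) = -5*(5 + o)/(1 + U))
(Z(2, q(6, 4)) + l(t, 12)/3)**2 = (-4 + (5*(-5 - 1*12)/(1 + 2))/3)**2 = (-4 + (5*(-5 - 12)/3)*(1/3))**2 = (-4 + (5*(1/3)*(-17))*(1/3))**2 = (-4 - 85/3*1/3)**2 = (-4 - 85/9)**2 = (-121/9)**2 = 14641/81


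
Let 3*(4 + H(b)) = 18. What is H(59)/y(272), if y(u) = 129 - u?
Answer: -2/143 ≈ -0.013986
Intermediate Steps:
H(b) = 2 (H(b) = -4 + (1/3)*18 = -4 + 6 = 2)
H(59)/y(272) = 2/(129 - 1*272) = 2/(129 - 272) = 2/(-143) = 2*(-1/143) = -2/143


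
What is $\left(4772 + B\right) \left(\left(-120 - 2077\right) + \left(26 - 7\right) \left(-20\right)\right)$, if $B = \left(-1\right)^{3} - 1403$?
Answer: $-8679336$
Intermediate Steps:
$B = -1404$ ($B = -1 - 1403 = -1404$)
$\left(4772 + B\right) \left(\left(-120 - 2077\right) + \left(26 - 7\right) \left(-20\right)\right) = \left(4772 - 1404\right) \left(\left(-120 - 2077\right) + \left(26 - 7\right) \left(-20\right)\right) = 3368 \left(\left(-120 - 2077\right) + 19 \left(-20\right)\right) = 3368 \left(-2197 - 380\right) = 3368 \left(-2577\right) = -8679336$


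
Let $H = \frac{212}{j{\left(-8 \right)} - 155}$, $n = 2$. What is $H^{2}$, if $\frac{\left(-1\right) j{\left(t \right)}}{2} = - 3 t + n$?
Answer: $\frac{44944}{42849} \approx 1.0489$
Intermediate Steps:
$j{\left(t \right)} = -4 + 6 t$ ($j{\left(t \right)} = - 2 \left(- 3 t + 2\right) = - 2 \left(2 - 3 t\right) = -4 + 6 t$)
$H = - \frac{212}{207}$ ($H = \frac{212}{\left(-4 + 6 \left(-8\right)\right) - 155} = \frac{212}{\left(-4 - 48\right) - 155} = \frac{212}{-52 - 155} = \frac{212}{-207} = 212 \left(- \frac{1}{207}\right) = - \frac{212}{207} \approx -1.0242$)
$H^{2} = \left(- \frac{212}{207}\right)^{2} = \frac{44944}{42849}$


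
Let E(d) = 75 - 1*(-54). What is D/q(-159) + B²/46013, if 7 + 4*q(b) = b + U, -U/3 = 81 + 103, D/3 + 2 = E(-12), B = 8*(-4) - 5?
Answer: -34570435/16518667 ≈ -2.0928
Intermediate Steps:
B = -37 (B = -32 - 5 = -37)
E(d) = 129 (E(d) = 75 + 54 = 129)
D = 381 (D = -6 + 3*129 = -6 + 387 = 381)
U = -552 (U = -3*(81 + 103) = -3*184 = -552)
q(b) = -559/4 + b/4 (q(b) = -7/4 + (b - 552)/4 = -7/4 + (-552 + b)/4 = -7/4 + (-138 + b/4) = -559/4 + b/4)
D/q(-159) + B²/46013 = 381/(-559/4 + (¼)*(-159)) + (-37)²/46013 = 381/(-559/4 - 159/4) + 1369*(1/46013) = 381/(-359/2) + 1369/46013 = 381*(-2/359) + 1369/46013 = -762/359 + 1369/46013 = -34570435/16518667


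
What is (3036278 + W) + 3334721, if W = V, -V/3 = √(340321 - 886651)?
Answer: 6370999 - 3*I*√546330 ≈ 6.371e+6 - 2217.4*I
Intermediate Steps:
V = -3*I*√546330 (V = -3*√(340321 - 886651) = -3*I*√546330 ≈ -2217.4*I)
W = -3*I*√546330 ≈ -2217.4*I
(3036278 + W) + 3334721 = (3036278 - 3*I*√546330) + 3334721 = 6370999 - 3*I*√546330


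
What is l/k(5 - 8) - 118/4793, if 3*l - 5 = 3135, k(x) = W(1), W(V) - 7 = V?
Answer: 3761797/28758 ≈ 130.81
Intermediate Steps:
W(V) = 7 + V
k(x) = 8 (k(x) = 7 + 1 = 8)
l = 3140/3 (l = 5/3 + (1/3)*3135 = 5/3 + 1045 = 3140/3 ≈ 1046.7)
l/k(5 - 8) - 118/4793 = (3140/3)/8 - 118/4793 = (3140/3)*(1/8) - 118*1/4793 = 785/6 - 118/4793 = 3761797/28758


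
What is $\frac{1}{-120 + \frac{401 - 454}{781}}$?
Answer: $- \frac{781}{93773} \approx -0.0083286$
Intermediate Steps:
$\frac{1}{-120 + \frac{401 - 454}{781}} = \frac{1}{-120 - \frac{53}{781}} = \frac{1}{- \frac{93773}{781}} = - \frac{781}{93773}$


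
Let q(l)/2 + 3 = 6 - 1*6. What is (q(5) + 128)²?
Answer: 14884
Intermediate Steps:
q(l) = -6 (q(l) = -6 + 2*(6 - 1*6) = -6 + 2*(6 - 6) = -6 + 2*0 = -6 + 0 = -6)
(q(5) + 128)² = (-6 + 128)² = 122² = 14884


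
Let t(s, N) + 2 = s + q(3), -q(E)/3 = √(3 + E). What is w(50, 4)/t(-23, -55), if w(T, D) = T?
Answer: -1250/571 + 150*√6/571 ≈ -1.5457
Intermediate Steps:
q(E) = -3*√(3 + E)
t(s, N) = -2 + s - 3*√6 (t(s, N) = -2 + (s - 3*√(3 + 3)) = -2 + (s - 3*√6) = -2 + s - 3*√6)
w(50, 4)/t(-23, -55) = 50/(-2 - 23 - 3*√6) = 50/(-25 - 3*√6)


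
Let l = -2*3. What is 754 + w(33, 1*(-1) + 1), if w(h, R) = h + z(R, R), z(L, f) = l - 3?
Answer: 778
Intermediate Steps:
l = -6
z(L, f) = -9 (z(L, f) = -6 - 3 = -9)
w(h, R) = -9 + h (w(h, R) = h - 9 = -9 + h)
754 + w(33, 1*(-1) + 1) = 754 + (-9 + 33) = 754 + 24 = 778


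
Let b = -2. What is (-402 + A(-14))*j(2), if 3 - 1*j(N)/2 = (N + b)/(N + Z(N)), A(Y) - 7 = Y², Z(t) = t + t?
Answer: -1194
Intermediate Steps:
Z(t) = 2*t
A(Y) = 7 + Y²
j(N) = 6 - 2*(-2 + N)/(3*N) (j(N) = 6 - 2*(N - 2)/(N + 2*N) = 6 - 2*(-2 + N)/(3*N))
(-402 + A(-14))*j(2) = (-402 + (7 + (-14)²))*((4/3)*(1 + 4*2)/2) = (-402 + (7 + 196))*((4/3)*(½)*(1 + 8)) = (-402 + 203)*((4/3)*(½)*9) = -199*6 = -1194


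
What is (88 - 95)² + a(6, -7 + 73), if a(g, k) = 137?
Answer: 186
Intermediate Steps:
(88 - 95)² + a(6, -7 + 73) = (88 - 95)² + 137 = (-7)² + 137 = 49 + 137 = 186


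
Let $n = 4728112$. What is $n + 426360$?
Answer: $5154472$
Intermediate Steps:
$n + 426360 = 4728112 + 426360 = 5154472$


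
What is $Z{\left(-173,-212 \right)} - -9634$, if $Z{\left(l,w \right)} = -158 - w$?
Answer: $9688$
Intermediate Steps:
$Z{\left(-173,-212 \right)} - -9634 = \left(-158 - -212\right) - -9634 = \left(-158 + 212\right) + 9634 = 54 + 9634 = 9688$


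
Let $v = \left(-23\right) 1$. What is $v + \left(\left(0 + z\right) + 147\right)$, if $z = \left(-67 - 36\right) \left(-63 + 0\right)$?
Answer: $6613$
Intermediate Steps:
$z = 6489$ ($z = \left(-103\right) \left(-63\right) = 6489$)
$v = -23$
$v + \left(\left(0 + z\right) + 147\right) = -23 + \left(\left(0 + 6489\right) + 147\right) = -23 + \left(6489 + 147\right) = -23 + 6636 = 6613$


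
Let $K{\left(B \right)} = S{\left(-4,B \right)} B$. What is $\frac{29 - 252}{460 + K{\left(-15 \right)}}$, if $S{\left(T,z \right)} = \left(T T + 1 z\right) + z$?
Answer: $- \frac{223}{670} \approx -0.33284$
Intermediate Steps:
$S{\left(T,z \right)} = T^{2} + 2 z$ ($S{\left(T,z \right)} = \left(T^{2} + z\right) + z = \left(z + T^{2}\right) + z = T^{2} + 2 z$)
$K{\left(B \right)} = B \left(16 + 2 B\right)$ ($K{\left(B \right)} = \left(\left(-4\right)^{2} + 2 B\right) B = \left(16 + 2 B\right) B = B \left(16 + 2 B\right)$)
$\frac{29 - 252}{460 + K{\left(-15 \right)}} = \frac{29 - 252}{460 + 2 \left(-15\right) \left(8 - 15\right)} = - \frac{223}{460 + 2 \left(-15\right) \left(-7\right)} = - \frac{223}{460 + 210} = - \frac{223}{670}$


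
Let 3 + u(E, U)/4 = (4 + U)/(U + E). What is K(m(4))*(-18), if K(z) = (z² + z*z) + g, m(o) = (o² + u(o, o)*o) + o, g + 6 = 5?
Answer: -5166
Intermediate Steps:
g = -1 (g = -6 + 5 = -1)
u(E, U) = -12 + 4*(4 + U)/(E + U) (u(E, U) = -12 + 4*((4 + U)/(U + E)) = -12 + 4*((4 + U)/(E + U)) = -12 + 4*(4 + U)/(E + U))
m(o) = 8 + o² - 9*o (m(o) = (o² + (4*(4 - 3*o - 2*o)/(o + o))*o) + o = (o² + (4*(4 - 5*o)/((2*o)))*o) + o = (o² + (4*(1/(2*o))*(4 - 5*o))*o) + o = (o² + (2*(4 - 5*o)/o)*o) + o = (o² + (8 - 10*o)) + o = (8 + o² - 10*o) + o = 8 + o² - 9*o)
K(z) = -1 + 2*z² (K(z) = (z² + z*z) - 1 = (z² + z²) - 1 = 2*z² - 1 = -1 + 2*z²)
K(m(4))*(-18) = (-1 + 2*(8 + 4² - 9*4)²)*(-18) = (-1 + 2*(8 + 16 - 36)²)*(-18) = (-1 + 2*(-12)²)*(-18) = (-1 + 2*144)*(-18) = (-1 + 288)*(-18) = 287*(-18) = -5166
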